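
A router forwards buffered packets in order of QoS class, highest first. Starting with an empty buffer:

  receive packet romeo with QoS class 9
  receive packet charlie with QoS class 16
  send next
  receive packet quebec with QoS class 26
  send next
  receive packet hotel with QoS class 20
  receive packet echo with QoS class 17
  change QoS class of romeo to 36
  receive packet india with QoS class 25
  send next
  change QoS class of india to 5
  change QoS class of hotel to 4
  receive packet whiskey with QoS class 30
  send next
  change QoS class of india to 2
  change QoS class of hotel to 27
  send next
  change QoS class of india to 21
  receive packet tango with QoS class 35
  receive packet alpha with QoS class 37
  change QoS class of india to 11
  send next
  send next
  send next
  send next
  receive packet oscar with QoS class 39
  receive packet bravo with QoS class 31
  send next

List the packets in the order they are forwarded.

charlie → quebec → romeo → whiskey → hotel → alpha → tango → echo → india → oscar

add romeo (QoS class 9) → {romeo:9}
add charlie (QoS class 16) → {charlie:16, romeo:9}
send next → charlie; now {romeo:9}
add quebec (QoS class 26) → {quebec:26, romeo:9}
send next → quebec; now {romeo:9}
add hotel (QoS class 20) → {hotel:20, romeo:9}
add echo (QoS class 17) → {hotel:20, echo:17, romeo:9}
update romeo to QoS class 36 → {romeo:36, hotel:20, echo:17}
add india (QoS class 25) → {romeo:36, india:25, hotel:20, echo:17}
send next → romeo; now {india:25, hotel:20, echo:17}
update india to QoS class 5 → {hotel:20, echo:17, india:5}
update hotel to QoS class 4 → {echo:17, india:5, hotel:4}
add whiskey (QoS class 30) → {whiskey:30, echo:17, india:5, hotel:4}
send next → whiskey; now {echo:17, india:5, hotel:4}
update india to QoS class 2 → {echo:17, hotel:4, india:2}
update hotel to QoS class 27 → {hotel:27, echo:17, india:2}
send next → hotel; now {echo:17, india:2}
update india to QoS class 21 → {india:21, echo:17}
add tango (QoS class 35) → {tango:35, india:21, echo:17}
add alpha (QoS class 37) → {alpha:37, tango:35, india:21, echo:17}
update india to QoS class 11 → {alpha:37, tango:35, echo:17, india:11}
send next → alpha; now {tango:35, echo:17, india:11}
send next → tango; now {echo:17, india:11}
send next → echo; now {india:11}
send next → india; now {}
add oscar (QoS class 39) → {oscar:39}
add bravo (QoS class 31) → {oscar:39, bravo:31}
send next → oscar; now {bravo:31}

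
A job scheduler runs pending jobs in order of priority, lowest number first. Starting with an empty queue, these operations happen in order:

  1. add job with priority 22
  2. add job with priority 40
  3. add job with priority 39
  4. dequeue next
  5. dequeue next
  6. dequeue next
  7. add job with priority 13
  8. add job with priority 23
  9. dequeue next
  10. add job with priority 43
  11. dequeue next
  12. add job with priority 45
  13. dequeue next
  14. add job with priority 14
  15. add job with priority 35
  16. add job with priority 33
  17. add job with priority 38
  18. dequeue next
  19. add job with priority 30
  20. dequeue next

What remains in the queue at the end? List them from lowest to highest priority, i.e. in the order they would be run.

33, 35, 38, 45

insert 22 → {22}
insert 40 → {22, 40}
insert 39 → {22, 39, 40}
dequeue next → 22; now {39, 40}
dequeue next → 39; now {40}
dequeue next → 40; now {}
insert 13 → {13}
insert 23 → {13, 23}
dequeue next → 13; now {23}
insert 43 → {23, 43}
dequeue next → 23; now {43}
insert 45 → {43, 45}
dequeue next → 43; now {45}
insert 14 → {14, 45}
insert 35 → {14, 35, 45}
insert 33 → {14, 33, 35, 45}
insert 38 → {14, 33, 35, 38, 45}
dequeue next → 14; now {33, 35, 38, 45}
insert 30 → {30, 33, 35, 38, 45}
dequeue next → 30; now {33, 35, 38, 45}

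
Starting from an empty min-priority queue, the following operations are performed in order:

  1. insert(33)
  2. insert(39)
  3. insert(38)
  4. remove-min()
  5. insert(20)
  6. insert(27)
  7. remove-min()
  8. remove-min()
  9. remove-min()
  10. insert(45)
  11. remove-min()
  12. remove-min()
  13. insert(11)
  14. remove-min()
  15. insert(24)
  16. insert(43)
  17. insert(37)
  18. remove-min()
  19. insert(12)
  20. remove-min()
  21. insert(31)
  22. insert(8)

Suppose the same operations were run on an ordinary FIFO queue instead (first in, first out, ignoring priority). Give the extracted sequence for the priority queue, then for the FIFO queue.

priority queue: [33, 20, 27, 38, 39, 45, 11, 24, 12]; FIFO queue: 33, 39, 38, 20, 27, 45, 11, 24, 43

insert 33 → {33}
insert 39 → {33, 39}
insert 38 → {33, 38, 39}
remove-min → 33; now {38, 39}
insert 20 → {20, 38, 39}
insert 27 → {20, 27, 38, 39}
remove-min → 20; now {27, 38, 39}
remove-min → 27; now {38, 39}
remove-min → 38; now {39}
insert 45 → {39, 45}
remove-min → 39; now {45}
remove-min → 45; now {}
insert 11 → {11}
remove-min → 11; now {}
insert 24 → {24}
insert 43 → {24, 43}
insert 37 → {24, 37, 43}
remove-min → 24; now {37, 43}
insert 12 → {12, 37, 43}
remove-min → 12; now {37, 43}
insert 31 → {31, 37, 43}
insert 8 → {8, 31, 37, 43}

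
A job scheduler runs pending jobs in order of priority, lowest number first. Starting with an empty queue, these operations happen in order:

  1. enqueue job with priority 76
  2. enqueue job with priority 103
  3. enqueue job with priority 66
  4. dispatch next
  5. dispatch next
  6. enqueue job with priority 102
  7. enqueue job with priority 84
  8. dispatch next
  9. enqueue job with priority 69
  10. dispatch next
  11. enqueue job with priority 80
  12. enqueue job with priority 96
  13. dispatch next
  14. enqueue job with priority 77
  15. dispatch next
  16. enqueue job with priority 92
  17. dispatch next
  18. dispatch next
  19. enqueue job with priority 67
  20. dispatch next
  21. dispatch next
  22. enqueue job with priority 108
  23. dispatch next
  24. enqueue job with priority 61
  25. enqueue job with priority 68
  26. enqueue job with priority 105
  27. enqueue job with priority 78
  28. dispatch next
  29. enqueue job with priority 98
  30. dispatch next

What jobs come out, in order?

insert 76 → {76}
insert 103 → {76, 103}
insert 66 → {66, 76, 103}
dispatch next → 66; now {76, 103}
dispatch next → 76; now {103}
insert 102 → {102, 103}
insert 84 → {84, 102, 103}
dispatch next → 84; now {102, 103}
insert 69 → {69, 102, 103}
dispatch next → 69; now {102, 103}
insert 80 → {80, 102, 103}
insert 96 → {80, 96, 102, 103}
dispatch next → 80; now {96, 102, 103}
insert 77 → {77, 96, 102, 103}
dispatch next → 77; now {96, 102, 103}
insert 92 → {92, 96, 102, 103}
dispatch next → 92; now {96, 102, 103}
dispatch next → 96; now {102, 103}
insert 67 → {67, 102, 103}
dispatch next → 67; now {102, 103}
dispatch next → 102; now {103}
insert 108 → {103, 108}
dispatch next → 103; now {108}
insert 61 → {61, 108}
insert 68 → {61, 68, 108}
insert 105 → {61, 68, 105, 108}
insert 78 → {61, 68, 78, 105, 108}
dispatch next → 61; now {68, 78, 105, 108}
insert 98 → {68, 78, 98, 105, 108}
dispatch next → 68; now {78, 98, 105, 108}

[66, 76, 84, 69, 80, 77, 92, 96, 67, 102, 103, 61, 68]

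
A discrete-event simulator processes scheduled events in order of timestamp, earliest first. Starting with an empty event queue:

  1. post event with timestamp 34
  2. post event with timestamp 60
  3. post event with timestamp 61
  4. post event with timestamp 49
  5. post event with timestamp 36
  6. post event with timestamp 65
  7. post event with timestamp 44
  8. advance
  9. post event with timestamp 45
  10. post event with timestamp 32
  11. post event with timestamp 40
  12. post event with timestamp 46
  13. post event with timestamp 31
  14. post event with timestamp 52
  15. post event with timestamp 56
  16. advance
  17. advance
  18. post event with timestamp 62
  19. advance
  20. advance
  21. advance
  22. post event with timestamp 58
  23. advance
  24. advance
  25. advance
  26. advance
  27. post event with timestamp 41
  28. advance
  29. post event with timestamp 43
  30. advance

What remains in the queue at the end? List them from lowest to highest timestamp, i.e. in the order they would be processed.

insert 34 → {34}
insert 60 → {34, 60}
insert 61 → {34, 60, 61}
insert 49 → {34, 49, 60, 61}
insert 36 → {34, 36, 49, 60, 61}
insert 65 → {34, 36, 49, 60, 61, 65}
insert 44 → {34, 36, 44, 49, 60, 61, 65}
advance → 34; now {36, 44, 49, 60, 61, 65}
insert 45 → {36, 44, 45, 49, 60, 61, 65}
insert 32 → {32, 36, 44, 45, 49, 60, 61, 65}
insert 40 → {32, 36, 40, 44, 45, 49, 60, 61, 65}
insert 46 → {32, 36, 40, 44, 45, 46, 49, 60, 61, 65}
insert 31 → {31, 32, 36, 40, 44, 45, 46, 49, 60, 61, 65}
insert 52 → {31, 32, 36, 40, 44, 45, 46, 49, 52, 60, 61, 65}
insert 56 → {31, 32, 36, 40, 44, 45, 46, 49, 52, 56, 60, 61, 65}
advance → 31; now {32, 36, 40, 44, 45, 46, 49, 52, 56, 60, 61, 65}
advance → 32; now {36, 40, 44, 45, 46, 49, 52, 56, 60, 61, 65}
insert 62 → {36, 40, 44, 45, 46, 49, 52, 56, 60, 61, 62, 65}
advance → 36; now {40, 44, 45, 46, 49, 52, 56, 60, 61, 62, 65}
advance → 40; now {44, 45, 46, 49, 52, 56, 60, 61, 62, 65}
advance → 44; now {45, 46, 49, 52, 56, 60, 61, 62, 65}
insert 58 → {45, 46, 49, 52, 56, 58, 60, 61, 62, 65}
advance → 45; now {46, 49, 52, 56, 58, 60, 61, 62, 65}
advance → 46; now {49, 52, 56, 58, 60, 61, 62, 65}
advance → 49; now {52, 56, 58, 60, 61, 62, 65}
advance → 52; now {56, 58, 60, 61, 62, 65}
insert 41 → {41, 56, 58, 60, 61, 62, 65}
advance → 41; now {56, 58, 60, 61, 62, 65}
insert 43 → {43, 56, 58, 60, 61, 62, 65}
advance → 43; now {56, 58, 60, 61, 62, 65}

56, 58, 60, 61, 62, 65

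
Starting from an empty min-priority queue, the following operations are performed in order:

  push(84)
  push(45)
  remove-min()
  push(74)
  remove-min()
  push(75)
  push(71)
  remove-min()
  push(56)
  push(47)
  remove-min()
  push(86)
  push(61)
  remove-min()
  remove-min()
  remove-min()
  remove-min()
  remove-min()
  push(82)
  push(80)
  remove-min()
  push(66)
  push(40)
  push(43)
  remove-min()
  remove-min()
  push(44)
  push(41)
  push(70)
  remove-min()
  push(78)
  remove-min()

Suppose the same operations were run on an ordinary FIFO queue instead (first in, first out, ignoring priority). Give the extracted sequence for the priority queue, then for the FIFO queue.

priority queue: 45, 74, 71, 47, 56, 61, 75, 84, 86, 80, 40, 43, 41, 44; FIFO queue: 84, 45, 74, 75, 71, 56, 47, 86, 61, 82, 80, 66, 40, 43

insert 84 → {84}
insert 45 → {45, 84}
remove-min → 45; now {84}
insert 74 → {74, 84}
remove-min → 74; now {84}
insert 75 → {75, 84}
insert 71 → {71, 75, 84}
remove-min → 71; now {75, 84}
insert 56 → {56, 75, 84}
insert 47 → {47, 56, 75, 84}
remove-min → 47; now {56, 75, 84}
insert 86 → {56, 75, 84, 86}
insert 61 → {56, 61, 75, 84, 86}
remove-min → 56; now {61, 75, 84, 86}
remove-min → 61; now {75, 84, 86}
remove-min → 75; now {84, 86}
remove-min → 84; now {86}
remove-min → 86; now {}
insert 82 → {82}
insert 80 → {80, 82}
remove-min → 80; now {82}
insert 66 → {66, 82}
insert 40 → {40, 66, 82}
insert 43 → {40, 43, 66, 82}
remove-min → 40; now {43, 66, 82}
remove-min → 43; now {66, 82}
insert 44 → {44, 66, 82}
insert 41 → {41, 44, 66, 82}
insert 70 → {41, 44, 66, 70, 82}
remove-min → 41; now {44, 66, 70, 82}
insert 78 → {44, 66, 70, 78, 82}
remove-min → 44; now {66, 70, 78, 82}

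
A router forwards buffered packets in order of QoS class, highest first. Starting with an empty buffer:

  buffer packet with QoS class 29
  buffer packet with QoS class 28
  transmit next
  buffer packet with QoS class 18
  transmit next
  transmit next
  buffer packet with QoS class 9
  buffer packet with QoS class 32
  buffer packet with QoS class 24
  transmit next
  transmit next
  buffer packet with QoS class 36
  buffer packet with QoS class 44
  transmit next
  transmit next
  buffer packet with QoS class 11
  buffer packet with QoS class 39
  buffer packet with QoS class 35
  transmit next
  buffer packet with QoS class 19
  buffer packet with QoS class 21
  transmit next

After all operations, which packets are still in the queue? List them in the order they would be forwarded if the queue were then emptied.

21 → 19 → 11 → 9

insert 29 → {29}
insert 28 → {29, 28}
transmit next → 29; now {28}
insert 18 → {28, 18}
transmit next → 28; now {18}
transmit next → 18; now {}
insert 9 → {9}
insert 32 → {32, 9}
insert 24 → {32, 24, 9}
transmit next → 32; now {24, 9}
transmit next → 24; now {9}
insert 36 → {36, 9}
insert 44 → {44, 36, 9}
transmit next → 44; now {36, 9}
transmit next → 36; now {9}
insert 11 → {11, 9}
insert 39 → {39, 11, 9}
insert 35 → {39, 35, 11, 9}
transmit next → 39; now {35, 11, 9}
insert 19 → {35, 19, 11, 9}
insert 21 → {35, 21, 19, 11, 9}
transmit next → 35; now {21, 19, 11, 9}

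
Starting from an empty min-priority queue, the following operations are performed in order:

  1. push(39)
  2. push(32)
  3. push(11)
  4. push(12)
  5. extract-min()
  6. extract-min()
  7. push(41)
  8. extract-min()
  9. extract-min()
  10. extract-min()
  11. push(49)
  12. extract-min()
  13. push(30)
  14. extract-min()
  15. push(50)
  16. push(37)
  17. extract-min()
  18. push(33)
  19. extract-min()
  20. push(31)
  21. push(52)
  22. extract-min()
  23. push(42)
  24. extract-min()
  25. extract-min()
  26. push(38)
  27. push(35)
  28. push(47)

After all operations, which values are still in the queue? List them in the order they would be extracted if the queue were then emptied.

35 → 38 → 47 → 52

insert 39 → {39}
insert 32 → {32, 39}
insert 11 → {11, 32, 39}
insert 12 → {11, 12, 32, 39}
extract-min → 11; now {12, 32, 39}
extract-min → 12; now {32, 39}
insert 41 → {32, 39, 41}
extract-min → 32; now {39, 41}
extract-min → 39; now {41}
extract-min → 41; now {}
insert 49 → {49}
extract-min → 49; now {}
insert 30 → {30}
extract-min → 30; now {}
insert 50 → {50}
insert 37 → {37, 50}
extract-min → 37; now {50}
insert 33 → {33, 50}
extract-min → 33; now {50}
insert 31 → {31, 50}
insert 52 → {31, 50, 52}
extract-min → 31; now {50, 52}
insert 42 → {42, 50, 52}
extract-min → 42; now {50, 52}
extract-min → 50; now {52}
insert 38 → {38, 52}
insert 35 → {35, 38, 52}
insert 47 → {35, 38, 47, 52}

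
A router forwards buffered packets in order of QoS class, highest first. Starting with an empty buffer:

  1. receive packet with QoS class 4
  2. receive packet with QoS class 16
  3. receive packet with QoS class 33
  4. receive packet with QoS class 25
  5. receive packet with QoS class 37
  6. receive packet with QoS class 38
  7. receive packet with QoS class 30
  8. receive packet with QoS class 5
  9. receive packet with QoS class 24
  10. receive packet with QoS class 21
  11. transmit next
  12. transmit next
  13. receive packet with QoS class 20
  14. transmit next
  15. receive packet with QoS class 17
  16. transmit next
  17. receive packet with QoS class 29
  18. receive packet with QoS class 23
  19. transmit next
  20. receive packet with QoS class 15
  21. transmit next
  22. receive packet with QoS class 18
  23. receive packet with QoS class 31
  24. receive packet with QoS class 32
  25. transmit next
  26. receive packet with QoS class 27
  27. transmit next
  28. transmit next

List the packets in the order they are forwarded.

[38, 37, 33, 30, 29, 25, 32, 31, 27]

insert 4 → {4}
insert 16 → {16, 4}
insert 33 → {33, 16, 4}
insert 25 → {33, 25, 16, 4}
insert 37 → {37, 33, 25, 16, 4}
insert 38 → {38, 37, 33, 25, 16, 4}
insert 30 → {38, 37, 33, 30, 25, 16, 4}
insert 5 → {38, 37, 33, 30, 25, 16, 5, 4}
insert 24 → {38, 37, 33, 30, 25, 24, 16, 5, 4}
insert 21 → {38, 37, 33, 30, 25, 24, 21, 16, 5, 4}
transmit next → 38; now {37, 33, 30, 25, 24, 21, 16, 5, 4}
transmit next → 37; now {33, 30, 25, 24, 21, 16, 5, 4}
insert 20 → {33, 30, 25, 24, 21, 20, 16, 5, 4}
transmit next → 33; now {30, 25, 24, 21, 20, 16, 5, 4}
insert 17 → {30, 25, 24, 21, 20, 17, 16, 5, 4}
transmit next → 30; now {25, 24, 21, 20, 17, 16, 5, 4}
insert 29 → {29, 25, 24, 21, 20, 17, 16, 5, 4}
insert 23 → {29, 25, 24, 23, 21, 20, 17, 16, 5, 4}
transmit next → 29; now {25, 24, 23, 21, 20, 17, 16, 5, 4}
insert 15 → {25, 24, 23, 21, 20, 17, 16, 15, 5, 4}
transmit next → 25; now {24, 23, 21, 20, 17, 16, 15, 5, 4}
insert 18 → {24, 23, 21, 20, 18, 17, 16, 15, 5, 4}
insert 31 → {31, 24, 23, 21, 20, 18, 17, 16, 15, 5, 4}
insert 32 → {32, 31, 24, 23, 21, 20, 18, 17, 16, 15, 5, 4}
transmit next → 32; now {31, 24, 23, 21, 20, 18, 17, 16, 15, 5, 4}
insert 27 → {31, 27, 24, 23, 21, 20, 18, 17, 16, 15, 5, 4}
transmit next → 31; now {27, 24, 23, 21, 20, 18, 17, 16, 15, 5, 4}
transmit next → 27; now {24, 23, 21, 20, 18, 17, 16, 15, 5, 4}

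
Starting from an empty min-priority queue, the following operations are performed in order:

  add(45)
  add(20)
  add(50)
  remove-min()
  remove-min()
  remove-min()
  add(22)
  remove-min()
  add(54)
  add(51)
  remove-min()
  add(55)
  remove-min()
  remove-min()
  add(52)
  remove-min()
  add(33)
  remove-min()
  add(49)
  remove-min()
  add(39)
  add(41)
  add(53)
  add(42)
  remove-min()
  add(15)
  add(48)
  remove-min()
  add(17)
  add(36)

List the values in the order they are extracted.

20 → 45 → 50 → 22 → 51 → 54 → 55 → 52 → 33 → 49 → 39 → 15

insert 45 → {45}
insert 20 → {20, 45}
insert 50 → {20, 45, 50}
remove-min → 20; now {45, 50}
remove-min → 45; now {50}
remove-min → 50; now {}
insert 22 → {22}
remove-min → 22; now {}
insert 54 → {54}
insert 51 → {51, 54}
remove-min → 51; now {54}
insert 55 → {54, 55}
remove-min → 54; now {55}
remove-min → 55; now {}
insert 52 → {52}
remove-min → 52; now {}
insert 33 → {33}
remove-min → 33; now {}
insert 49 → {49}
remove-min → 49; now {}
insert 39 → {39}
insert 41 → {39, 41}
insert 53 → {39, 41, 53}
insert 42 → {39, 41, 42, 53}
remove-min → 39; now {41, 42, 53}
insert 15 → {15, 41, 42, 53}
insert 48 → {15, 41, 42, 48, 53}
remove-min → 15; now {41, 42, 48, 53}
insert 17 → {17, 41, 42, 48, 53}
insert 36 → {17, 36, 41, 42, 48, 53}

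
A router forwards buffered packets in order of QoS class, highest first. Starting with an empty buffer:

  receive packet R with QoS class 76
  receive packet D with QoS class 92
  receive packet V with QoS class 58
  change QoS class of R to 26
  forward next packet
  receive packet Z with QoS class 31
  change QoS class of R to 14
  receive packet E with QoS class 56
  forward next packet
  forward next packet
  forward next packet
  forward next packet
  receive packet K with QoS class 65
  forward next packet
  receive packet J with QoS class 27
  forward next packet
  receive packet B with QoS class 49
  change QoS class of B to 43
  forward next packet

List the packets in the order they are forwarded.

add R (QoS class 76) → {R:76}
add D (QoS class 92) → {D:92, R:76}
add V (QoS class 58) → {D:92, R:76, V:58}
update R to QoS class 26 → {D:92, V:58, R:26}
forward next packet → D; now {V:58, R:26}
add Z (QoS class 31) → {V:58, Z:31, R:26}
update R to QoS class 14 → {V:58, Z:31, R:14}
add E (QoS class 56) → {V:58, E:56, Z:31, R:14}
forward next packet → V; now {E:56, Z:31, R:14}
forward next packet → E; now {Z:31, R:14}
forward next packet → Z; now {R:14}
forward next packet → R; now {}
add K (QoS class 65) → {K:65}
forward next packet → K; now {}
add J (QoS class 27) → {J:27}
forward next packet → J; now {}
add B (QoS class 49) → {B:49}
update B to QoS class 43 → {B:43}
forward next packet → B; now {}

D, V, E, Z, R, K, J, B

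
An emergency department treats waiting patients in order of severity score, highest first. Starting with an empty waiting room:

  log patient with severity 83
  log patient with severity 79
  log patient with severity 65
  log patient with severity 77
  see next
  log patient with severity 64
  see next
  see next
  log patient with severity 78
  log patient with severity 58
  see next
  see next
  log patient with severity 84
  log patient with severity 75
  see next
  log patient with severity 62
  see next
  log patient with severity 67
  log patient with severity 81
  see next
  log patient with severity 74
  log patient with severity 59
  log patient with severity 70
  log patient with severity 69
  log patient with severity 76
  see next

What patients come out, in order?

83 → 79 → 77 → 78 → 65 → 84 → 75 → 81 → 76

insert 83 → {83}
insert 79 → {83, 79}
insert 65 → {83, 79, 65}
insert 77 → {83, 79, 77, 65}
see next → 83; now {79, 77, 65}
insert 64 → {79, 77, 65, 64}
see next → 79; now {77, 65, 64}
see next → 77; now {65, 64}
insert 78 → {78, 65, 64}
insert 58 → {78, 65, 64, 58}
see next → 78; now {65, 64, 58}
see next → 65; now {64, 58}
insert 84 → {84, 64, 58}
insert 75 → {84, 75, 64, 58}
see next → 84; now {75, 64, 58}
insert 62 → {75, 64, 62, 58}
see next → 75; now {64, 62, 58}
insert 67 → {67, 64, 62, 58}
insert 81 → {81, 67, 64, 62, 58}
see next → 81; now {67, 64, 62, 58}
insert 74 → {74, 67, 64, 62, 58}
insert 59 → {74, 67, 64, 62, 59, 58}
insert 70 → {74, 70, 67, 64, 62, 59, 58}
insert 69 → {74, 70, 69, 67, 64, 62, 59, 58}
insert 76 → {76, 74, 70, 69, 67, 64, 62, 59, 58}
see next → 76; now {74, 70, 69, 67, 64, 62, 59, 58}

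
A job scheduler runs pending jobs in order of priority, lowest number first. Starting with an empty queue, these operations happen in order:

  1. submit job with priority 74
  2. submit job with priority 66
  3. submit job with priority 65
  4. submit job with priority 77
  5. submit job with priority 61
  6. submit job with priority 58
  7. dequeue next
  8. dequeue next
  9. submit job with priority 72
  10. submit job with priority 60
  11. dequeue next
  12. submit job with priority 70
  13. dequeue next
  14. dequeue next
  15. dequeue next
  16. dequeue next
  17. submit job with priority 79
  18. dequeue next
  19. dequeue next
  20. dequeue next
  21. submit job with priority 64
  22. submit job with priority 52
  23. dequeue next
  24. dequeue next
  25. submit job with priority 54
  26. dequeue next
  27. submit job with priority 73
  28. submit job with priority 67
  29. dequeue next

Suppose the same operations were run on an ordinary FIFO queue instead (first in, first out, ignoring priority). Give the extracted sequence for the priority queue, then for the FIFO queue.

priority queue: [58, 61, 60, 65, 66, 70, 72, 74, 77, 79, 52, 64, 54, 67]; FIFO queue: [74, 66, 65, 77, 61, 58, 72, 60, 70, 79, 64, 52, 54, 73]

insert 74 → {74}
insert 66 → {66, 74}
insert 65 → {65, 66, 74}
insert 77 → {65, 66, 74, 77}
insert 61 → {61, 65, 66, 74, 77}
insert 58 → {58, 61, 65, 66, 74, 77}
dequeue next → 58; now {61, 65, 66, 74, 77}
dequeue next → 61; now {65, 66, 74, 77}
insert 72 → {65, 66, 72, 74, 77}
insert 60 → {60, 65, 66, 72, 74, 77}
dequeue next → 60; now {65, 66, 72, 74, 77}
insert 70 → {65, 66, 70, 72, 74, 77}
dequeue next → 65; now {66, 70, 72, 74, 77}
dequeue next → 66; now {70, 72, 74, 77}
dequeue next → 70; now {72, 74, 77}
dequeue next → 72; now {74, 77}
insert 79 → {74, 77, 79}
dequeue next → 74; now {77, 79}
dequeue next → 77; now {79}
dequeue next → 79; now {}
insert 64 → {64}
insert 52 → {52, 64}
dequeue next → 52; now {64}
dequeue next → 64; now {}
insert 54 → {54}
dequeue next → 54; now {}
insert 73 → {73}
insert 67 → {67, 73}
dequeue next → 67; now {73}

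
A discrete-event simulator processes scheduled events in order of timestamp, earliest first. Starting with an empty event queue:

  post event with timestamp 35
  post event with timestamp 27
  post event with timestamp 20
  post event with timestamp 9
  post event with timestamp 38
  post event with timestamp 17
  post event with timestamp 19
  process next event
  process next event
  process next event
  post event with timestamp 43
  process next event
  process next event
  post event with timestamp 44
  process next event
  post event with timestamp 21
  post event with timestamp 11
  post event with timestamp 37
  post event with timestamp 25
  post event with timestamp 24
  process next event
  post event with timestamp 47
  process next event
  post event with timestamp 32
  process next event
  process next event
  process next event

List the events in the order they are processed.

[9, 17, 19, 20, 27, 35, 11, 21, 24, 25, 32]

insert 35 → {35}
insert 27 → {27, 35}
insert 20 → {20, 27, 35}
insert 9 → {9, 20, 27, 35}
insert 38 → {9, 20, 27, 35, 38}
insert 17 → {9, 17, 20, 27, 35, 38}
insert 19 → {9, 17, 19, 20, 27, 35, 38}
process next event → 9; now {17, 19, 20, 27, 35, 38}
process next event → 17; now {19, 20, 27, 35, 38}
process next event → 19; now {20, 27, 35, 38}
insert 43 → {20, 27, 35, 38, 43}
process next event → 20; now {27, 35, 38, 43}
process next event → 27; now {35, 38, 43}
insert 44 → {35, 38, 43, 44}
process next event → 35; now {38, 43, 44}
insert 21 → {21, 38, 43, 44}
insert 11 → {11, 21, 38, 43, 44}
insert 37 → {11, 21, 37, 38, 43, 44}
insert 25 → {11, 21, 25, 37, 38, 43, 44}
insert 24 → {11, 21, 24, 25, 37, 38, 43, 44}
process next event → 11; now {21, 24, 25, 37, 38, 43, 44}
insert 47 → {21, 24, 25, 37, 38, 43, 44, 47}
process next event → 21; now {24, 25, 37, 38, 43, 44, 47}
insert 32 → {24, 25, 32, 37, 38, 43, 44, 47}
process next event → 24; now {25, 32, 37, 38, 43, 44, 47}
process next event → 25; now {32, 37, 38, 43, 44, 47}
process next event → 32; now {37, 38, 43, 44, 47}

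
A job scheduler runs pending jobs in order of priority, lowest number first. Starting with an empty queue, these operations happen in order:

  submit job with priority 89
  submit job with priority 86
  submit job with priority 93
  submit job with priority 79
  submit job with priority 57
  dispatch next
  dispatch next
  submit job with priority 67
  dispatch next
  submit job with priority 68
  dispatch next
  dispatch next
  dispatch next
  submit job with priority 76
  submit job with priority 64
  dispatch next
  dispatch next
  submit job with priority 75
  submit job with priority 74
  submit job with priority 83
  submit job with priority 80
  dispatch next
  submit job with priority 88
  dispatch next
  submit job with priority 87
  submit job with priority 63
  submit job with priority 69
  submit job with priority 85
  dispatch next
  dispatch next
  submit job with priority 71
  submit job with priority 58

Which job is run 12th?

69

insert 89 → {89}
insert 86 → {86, 89}
insert 93 → {86, 89, 93}
insert 79 → {79, 86, 89, 93}
insert 57 → {57, 79, 86, 89, 93}
dispatch next → 57; now {79, 86, 89, 93}
dispatch next → 79; now {86, 89, 93}
insert 67 → {67, 86, 89, 93}
dispatch next → 67; now {86, 89, 93}
insert 68 → {68, 86, 89, 93}
dispatch next → 68; now {86, 89, 93}
dispatch next → 86; now {89, 93}
dispatch next → 89; now {93}
insert 76 → {76, 93}
insert 64 → {64, 76, 93}
dispatch next → 64; now {76, 93}
dispatch next → 76; now {93}
insert 75 → {75, 93}
insert 74 → {74, 75, 93}
insert 83 → {74, 75, 83, 93}
insert 80 → {74, 75, 80, 83, 93}
dispatch next → 74; now {75, 80, 83, 93}
insert 88 → {75, 80, 83, 88, 93}
dispatch next → 75; now {80, 83, 88, 93}
insert 87 → {80, 83, 87, 88, 93}
insert 63 → {63, 80, 83, 87, 88, 93}
insert 69 → {63, 69, 80, 83, 87, 88, 93}
insert 85 → {63, 69, 80, 83, 85, 87, 88, 93}
dispatch next → 63; now {69, 80, 83, 85, 87, 88, 93}
dispatch next → 69; now {80, 83, 85, 87, 88, 93}
insert 71 → {71, 80, 83, 85, 87, 88, 93}
insert 58 → {58, 71, 80, 83, 85, 87, 88, 93}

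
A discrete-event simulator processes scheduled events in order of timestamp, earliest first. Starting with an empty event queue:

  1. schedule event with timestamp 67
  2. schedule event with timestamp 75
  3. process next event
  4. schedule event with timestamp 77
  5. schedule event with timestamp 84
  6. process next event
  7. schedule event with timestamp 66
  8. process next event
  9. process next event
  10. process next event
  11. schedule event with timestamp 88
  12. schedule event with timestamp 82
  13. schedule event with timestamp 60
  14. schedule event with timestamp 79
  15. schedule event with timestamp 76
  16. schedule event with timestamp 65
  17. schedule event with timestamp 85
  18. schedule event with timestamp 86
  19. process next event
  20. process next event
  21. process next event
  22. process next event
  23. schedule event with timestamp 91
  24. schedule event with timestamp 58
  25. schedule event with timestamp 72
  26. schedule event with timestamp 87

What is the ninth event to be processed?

79

insert 67 → {67}
insert 75 → {67, 75}
process next event → 67; now {75}
insert 77 → {75, 77}
insert 84 → {75, 77, 84}
process next event → 75; now {77, 84}
insert 66 → {66, 77, 84}
process next event → 66; now {77, 84}
process next event → 77; now {84}
process next event → 84; now {}
insert 88 → {88}
insert 82 → {82, 88}
insert 60 → {60, 82, 88}
insert 79 → {60, 79, 82, 88}
insert 76 → {60, 76, 79, 82, 88}
insert 65 → {60, 65, 76, 79, 82, 88}
insert 85 → {60, 65, 76, 79, 82, 85, 88}
insert 86 → {60, 65, 76, 79, 82, 85, 86, 88}
process next event → 60; now {65, 76, 79, 82, 85, 86, 88}
process next event → 65; now {76, 79, 82, 85, 86, 88}
process next event → 76; now {79, 82, 85, 86, 88}
process next event → 79; now {82, 85, 86, 88}
insert 91 → {82, 85, 86, 88, 91}
insert 58 → {58, 82, 85, 86, 88, 91}
insert 72 → {58, 72, 82, 85, 86, 88, 91}
insert 87 → {58, 72, 82, 85, 86, 87, 88, 91}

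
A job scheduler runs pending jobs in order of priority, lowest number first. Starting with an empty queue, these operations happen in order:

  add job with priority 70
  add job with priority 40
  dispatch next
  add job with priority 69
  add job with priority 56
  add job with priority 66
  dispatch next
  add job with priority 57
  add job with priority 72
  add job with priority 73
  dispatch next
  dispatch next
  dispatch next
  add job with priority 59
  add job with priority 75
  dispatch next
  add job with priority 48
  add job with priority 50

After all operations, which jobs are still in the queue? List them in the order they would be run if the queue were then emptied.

48, 50, 70, 72, 73, 75

insert 70 → {70}
insert 40 → {40, 70}
dispatch next → 40; now {70}
insert 69 → {69, 70}
insert 56 → {56, 69, 70}
insert 66 → {56, 66, 69, 70}
dispatch next → 56; now {66, 69, 70}
insert 57 → {57, 66, 69, 70}
insert 72 → {57, 66, 69, 70, 72}
insert 73 → {57, 66, 69, 70, 72, 73}
dispatch next → 57; now {66, 69, 70, 72, 73}
dispatch next → 66; now {69, 70, 72, 73}
dispatch next → 69; now {70, 72, 73}
insert 59 → {59, 70, 72, 73}
insert 75 → {59, 70, 72, 73, 75}
dispatch next → 59; now {70, 72, 73, 75}
insert 48 → {48, 70, 72, 73, 75}
insert 50 → {48, 50, 70, 72, 73, 75}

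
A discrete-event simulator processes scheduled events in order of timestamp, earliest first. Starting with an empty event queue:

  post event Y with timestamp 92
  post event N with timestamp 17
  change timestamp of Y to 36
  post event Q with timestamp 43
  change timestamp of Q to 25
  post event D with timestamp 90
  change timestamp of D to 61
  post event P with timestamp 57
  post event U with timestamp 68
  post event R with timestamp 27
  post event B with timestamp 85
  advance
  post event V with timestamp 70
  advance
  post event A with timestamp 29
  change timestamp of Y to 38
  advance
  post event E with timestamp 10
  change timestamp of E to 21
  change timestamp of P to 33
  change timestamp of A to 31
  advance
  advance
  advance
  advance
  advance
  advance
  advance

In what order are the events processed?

N, Q, R, E, A, P, Y, D, U, V

add Y (timestamp 92) → {Y:92}
add N (timestamp 17) → {N:17, Y:92}
update Y to timestamp 36 → {N:17, Y:36}
add Q (timestamp 43) → {N:17, Y:36, Q:43}
update Q to timestamp 25 → {N:17, Q:25, Y:36}
add D (timestamp 90) → {N:17, Q:25, Y:36, D:90}
update D to timestamp 61 → {N:17, Q:25, Y:36, D:61}
add P (timestamp 57) → {N:17, Q:25, Y:36, P:57, D:61}
add U (timestamp 68) → {N:17, Q:25, Y:36, P:57, D:61, U:68}
add R (timestamp 27) → {N:17, Q:25, R:27, Y:36, P:57, D:61, U:68}
add B (timestamp 85) → {N:17, Q:25, R:27, Y:36, P:57, D:61, U:68, B:85}
advance → N; now {Q:25, R:27, Y:36, P:57, D:61, U:68, B:85}
add V (timestamp 70) → {Q:25, R:27, Y:36, P:57, D:61, U:68, V:70, B:85}
advance → Q; now {R:27, Y:36, P:57, D:61, U:68, V:70, B:85}
add A (timestamp 29) → {R:27, A:29, Y:36, P:57, D:61, U:68, V:70, B:85}
update Y to timestamp 38 → {R:27, A:29, Y:38, P:57, D:61, U:68, V:70, B:85}
advance → R; now {A:29, Y:38, P:57, D:61, U:68, V:70, B:85}
add E (timestamp 10) → {E:10, A:29, Y:38, P:57, D:61, U:68, V:70, B:85}
update E to timestamp 21 → {E:21, A:29, Y:38, P:57, D:61, U:68, V:70, B:85}
update P to timestamp 33 → {E:21, A:29, P:33, Y:38, D:61, U:68, V:70, B:85}
update A to timestamp 31 → {E:21, A:31, P:33, Y:38, D:61, U:68, V:70, B:85}
advance → E; now {A:31, P:33, Y:38, D:61, U:68, V:70, B:85}
advance → A; now {P:33, Y:38, D:61, U:68, V:70, B:85}
advance → P; now {Y:38, D:61, U:68, V:70, B:85}
advance → Y; now {D:61, U:68, V:70, B:85}
advance → D; now {U:68, V:70, B:85}
advance → U; now {V:70, B:85}
advance → V; now {B:85}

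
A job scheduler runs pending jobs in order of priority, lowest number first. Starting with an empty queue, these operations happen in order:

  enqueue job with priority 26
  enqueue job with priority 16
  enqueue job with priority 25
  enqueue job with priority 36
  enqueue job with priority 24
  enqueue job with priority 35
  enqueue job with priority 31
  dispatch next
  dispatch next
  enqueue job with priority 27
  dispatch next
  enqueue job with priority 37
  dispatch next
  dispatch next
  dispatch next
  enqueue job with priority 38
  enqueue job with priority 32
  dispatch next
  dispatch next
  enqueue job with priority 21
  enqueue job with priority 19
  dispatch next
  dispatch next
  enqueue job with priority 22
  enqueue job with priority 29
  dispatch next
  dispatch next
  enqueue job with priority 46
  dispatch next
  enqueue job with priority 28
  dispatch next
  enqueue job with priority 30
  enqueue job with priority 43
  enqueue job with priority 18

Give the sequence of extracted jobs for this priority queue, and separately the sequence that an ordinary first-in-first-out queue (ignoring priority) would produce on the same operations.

priority queue: 16 → 24 → 25 → 26 → 27 → 31 → 32 → 35 → 19 → 21 → 22 → 29 → 36 → 28; FIFO queue: [26, 16, 25, 36, 24, 35, 31, 27, 37, 38, 32, 21, 19, 22]

insert 26 → {26}
insert 16 → {16, 26}
insert 25 → {16, 25, 26}
insert 36 → {16, 25, 26, 36}
insert 24 → {16, 24, 25, 26, 36}
insert 35 → {16, 24, 25, 26, 35, 36}
insert 31 → {16, 24, 25, 26, 31, 35, 36}
dispatch next → 16; now {24, 25, 26, 31, 35, 36}
dispatch next → 24; now {25, 26, 31, 35, 36}
insert 27 → {25, 26, 27, 31, 35, 36}
dispatch next → 25; now {26, 27, 31, 35, 36}
insert 37 → {26, 27, 31, 35, 36, 37}
dispatch next → 26; now {27, 31, 35, 36, 37}
dispatch next → 27; now {31, 35, 36, 37}
dispatch next → 31; now {35, 36, 37}
insert 38 → {35, 36, 37, 38}
insert 32 → {32, 35, 36, 37, 38}
dispatch next → 32; now {35, 36, 37, 38}
dispatch next → 35; now {36, 37, 38}
insert 21 → {21, 36, 37, 38}
insert 19 → {19, 21, 36, 37, 38}
dispatch next → 19; now {21, 36, 37, 38}
dispatch next → 21; now {36, 37, 38}
insert 22 → {22, 36, 37, 38}
insert 29 → {22, 29, 36, 37, 38}
dispatch next → 22; now {29, 36, 37, 38}
dispatch next → 29; now {36, 37, 38}
insert 46 → {36, 37, 38, 46}
dispatch next → 36; now {37, 38, 46}
insert 28 → {28, 37, 38, 46}
dispatch next → 28; now {37, 38, 46}
insert 30 → {30, 37, 38, 46}
insert 43 → {30, 37, 38, 43, 46}
insert 18 → {18, 30, 37, 38, 43, 46}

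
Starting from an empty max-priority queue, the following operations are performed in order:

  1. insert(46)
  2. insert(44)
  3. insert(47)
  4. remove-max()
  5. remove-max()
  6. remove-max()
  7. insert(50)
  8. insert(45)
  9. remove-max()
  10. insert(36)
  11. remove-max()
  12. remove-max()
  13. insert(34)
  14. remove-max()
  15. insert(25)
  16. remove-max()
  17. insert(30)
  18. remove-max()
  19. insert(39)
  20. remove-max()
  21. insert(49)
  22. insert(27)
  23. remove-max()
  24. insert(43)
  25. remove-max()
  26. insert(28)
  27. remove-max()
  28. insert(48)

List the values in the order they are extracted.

[47, 46, 44, 50, 45, 36, 34, 25, 30, 39, 49, 43, 28]

insert 46 → {46}
insert 44 → {46, 44}
insert 47 → {47, 46, 44}
remove-max → 47; now {46, 44}
remove-max → 46; now {44}
remove-max → 44; now {}
insert 50 → {50}
insert 45 → {50, 45}
remove-max → 50; now {45}
insert 36 → {45, 36}
remove-max → 45; now {36}
remove-max → 36; now {}
insert 34 → {34}
remove-max → 34; now {}
insert 25 → {25}
remove-max → 25; now {}
insert 30 → {30}
remove-max → 30; now {}
insert 39 → {39}
remove-max → 39; now {}
insert 49 → {49}
insert 27 → {49, 27}
remove-max → 49; now {27}
insert 43 → {43, 27}
remove-max → 43; now {27}
insert 28 → {28, 27}
remove-max → 28; now {27}
insert 48 → {48, 27}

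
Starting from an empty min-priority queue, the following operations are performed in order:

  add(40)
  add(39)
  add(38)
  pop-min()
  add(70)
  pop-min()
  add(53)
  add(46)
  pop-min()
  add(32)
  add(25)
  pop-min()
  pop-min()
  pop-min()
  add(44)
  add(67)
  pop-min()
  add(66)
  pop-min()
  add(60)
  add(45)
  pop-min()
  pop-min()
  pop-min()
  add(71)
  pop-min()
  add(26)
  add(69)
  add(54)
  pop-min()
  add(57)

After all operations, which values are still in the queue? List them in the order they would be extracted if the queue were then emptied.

insert 40 → {40}
insert 39 → {39, 40}
insert 38 → {38, 39, 40}
pop-min → 38; now {39, 40}
insert 70 → {39, 40, 70}
pop-min → 39; now {40, 70}
insert 53 → {40, 53, 70}
insert 46 → {40, 46, 53, 70}
pop-min → 40; now {46, 53, 70}
insert 32 → {32, 46, 53, 70}
insert 25 → {25, 32, 46, 53, 70}
pop-min → 25; now {32, 46, 53, 70}
pop-min → 32; now {46, 53, 70}
pop-min → 46; now {53, 70}
insert 44 → {44, 53, 70}
insert 67 → {44, 53, 67, 70}
pop-min → 44; now {53, 67, 70}
insert 66 → {53, 66, 67, 70}
pop-min → 53; now {66, 67, 70}
insert 60 → {60, 66, 67, 70}
insert 45 → {45, 60, 66, 67, 70}
pop-min → 45; now {60, 66, 67, 70}
pop-min → 60; now {66, 67, 70}
pop-min → 66; now {67, 70}
insert 71 → {67, 70, 71}
pop-min → 67; now {70, 71}
insert 26 → {26, 70, 71}
insert 69 → {26, 69, 70, 71}
insert 54 → {26, 54, 69, 70, 71}
pop-min → 26; now {54, 69, 70, 71}
insert 57 → {54, 57, 69, 70, 71}

54 → 57 → 69 → 70 → 71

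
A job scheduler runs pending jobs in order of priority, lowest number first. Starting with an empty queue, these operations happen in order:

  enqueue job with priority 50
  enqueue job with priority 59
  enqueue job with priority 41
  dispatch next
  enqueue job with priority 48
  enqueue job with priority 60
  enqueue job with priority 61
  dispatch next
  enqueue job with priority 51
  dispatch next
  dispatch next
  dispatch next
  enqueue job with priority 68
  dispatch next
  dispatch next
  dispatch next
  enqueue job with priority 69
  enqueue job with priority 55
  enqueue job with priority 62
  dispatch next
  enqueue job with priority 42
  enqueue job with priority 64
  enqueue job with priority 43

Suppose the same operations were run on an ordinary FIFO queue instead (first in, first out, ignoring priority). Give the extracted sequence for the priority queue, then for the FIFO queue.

insert 50 → {50}
insert 59 → {50, 59}
insert 41 → {41, 50, 59}
dispatch next → 41; now {50, 59}
insert 48 → {48, 50, 59}
insert 60 → {48, 50, 59, 60}
insert 61 → {48, 50, 59, 60, 61}
dispatch next → 48; now {50, 59, 60, 61}
insert 51 → {50, 51, 59, 60, 61}
dispatch next → 50; now {51, 59, 60, 61}
dispatch next → 51; now {59, 60, 61}
dispatch next → 59; now {60, 61}
insert 68 → {60, 61, 68}
dispatch next → 60; now {61, 68}
dispatch next → 61; now {68}
dispatch next → 68; now {}
insert 69 → {69}
insert 55 → {55, 69}
insert 62 → {55, 62, 69}
dispatch next → 55; now {62, 69}
insert 42 → {42, 62, 69}
insert 64 → {42, 62, 64, 69}
insert 43 → {42, 43, 62, 64, 69}

priority queue: [41, 48, 50, 51, 59, 60, 61, 68, 55]; FIFO queue: 50 → 59 → 41 → 48 → 60 → 61 → 51 → 68 → 69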